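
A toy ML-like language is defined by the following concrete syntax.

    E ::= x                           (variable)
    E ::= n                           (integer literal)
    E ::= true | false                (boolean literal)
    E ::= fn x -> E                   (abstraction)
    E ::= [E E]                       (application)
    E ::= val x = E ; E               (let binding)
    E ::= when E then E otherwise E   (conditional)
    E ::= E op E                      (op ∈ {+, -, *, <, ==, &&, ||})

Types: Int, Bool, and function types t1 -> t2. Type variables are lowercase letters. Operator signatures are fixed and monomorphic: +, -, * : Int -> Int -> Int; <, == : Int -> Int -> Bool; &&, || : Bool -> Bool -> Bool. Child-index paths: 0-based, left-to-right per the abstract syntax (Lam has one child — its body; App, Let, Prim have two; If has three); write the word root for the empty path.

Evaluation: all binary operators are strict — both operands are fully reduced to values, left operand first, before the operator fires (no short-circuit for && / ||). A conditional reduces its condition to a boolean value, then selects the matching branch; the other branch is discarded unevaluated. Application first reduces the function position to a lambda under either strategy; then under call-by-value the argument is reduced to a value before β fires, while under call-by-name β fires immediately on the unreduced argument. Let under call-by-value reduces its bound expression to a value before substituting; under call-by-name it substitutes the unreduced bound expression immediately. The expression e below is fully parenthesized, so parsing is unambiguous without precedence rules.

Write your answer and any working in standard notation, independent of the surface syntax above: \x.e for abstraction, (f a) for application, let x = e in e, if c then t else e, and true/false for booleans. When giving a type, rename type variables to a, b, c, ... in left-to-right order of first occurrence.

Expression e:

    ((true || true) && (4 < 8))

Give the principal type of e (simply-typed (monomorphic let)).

Answer: Bool

Derivation:
  unify Bool ~ Bool
  unify Bool ~ Bool
  unify Bool ~ Bool
  unify Int ~ Int
  unify Int ~ Int
  unify Bool ~ Bool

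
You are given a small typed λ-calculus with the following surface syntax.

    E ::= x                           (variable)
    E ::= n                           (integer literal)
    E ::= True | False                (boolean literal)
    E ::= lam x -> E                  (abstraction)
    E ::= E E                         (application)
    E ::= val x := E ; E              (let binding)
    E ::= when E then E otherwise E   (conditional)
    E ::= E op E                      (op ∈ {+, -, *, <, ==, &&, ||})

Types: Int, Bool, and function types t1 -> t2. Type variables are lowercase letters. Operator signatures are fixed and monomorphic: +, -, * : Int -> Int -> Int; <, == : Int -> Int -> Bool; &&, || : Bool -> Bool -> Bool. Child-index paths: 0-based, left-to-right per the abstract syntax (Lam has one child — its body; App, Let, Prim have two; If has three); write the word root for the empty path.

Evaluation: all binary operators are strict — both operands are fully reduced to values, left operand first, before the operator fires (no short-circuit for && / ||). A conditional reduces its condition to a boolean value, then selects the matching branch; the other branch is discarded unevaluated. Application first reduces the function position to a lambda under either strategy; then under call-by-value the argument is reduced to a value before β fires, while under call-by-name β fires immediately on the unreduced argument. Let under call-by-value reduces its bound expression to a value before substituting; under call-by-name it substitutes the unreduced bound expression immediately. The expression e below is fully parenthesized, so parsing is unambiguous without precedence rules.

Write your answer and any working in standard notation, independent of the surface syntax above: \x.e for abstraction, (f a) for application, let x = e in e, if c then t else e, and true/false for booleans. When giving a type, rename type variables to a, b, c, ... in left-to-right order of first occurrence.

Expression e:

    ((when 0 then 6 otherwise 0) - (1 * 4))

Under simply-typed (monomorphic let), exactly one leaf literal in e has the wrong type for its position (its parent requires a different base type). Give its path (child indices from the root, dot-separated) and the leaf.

Answer: 0.0 : 0

Working:
  unify Int ~ Bool
  FAIL: mismatch Int ~ Bool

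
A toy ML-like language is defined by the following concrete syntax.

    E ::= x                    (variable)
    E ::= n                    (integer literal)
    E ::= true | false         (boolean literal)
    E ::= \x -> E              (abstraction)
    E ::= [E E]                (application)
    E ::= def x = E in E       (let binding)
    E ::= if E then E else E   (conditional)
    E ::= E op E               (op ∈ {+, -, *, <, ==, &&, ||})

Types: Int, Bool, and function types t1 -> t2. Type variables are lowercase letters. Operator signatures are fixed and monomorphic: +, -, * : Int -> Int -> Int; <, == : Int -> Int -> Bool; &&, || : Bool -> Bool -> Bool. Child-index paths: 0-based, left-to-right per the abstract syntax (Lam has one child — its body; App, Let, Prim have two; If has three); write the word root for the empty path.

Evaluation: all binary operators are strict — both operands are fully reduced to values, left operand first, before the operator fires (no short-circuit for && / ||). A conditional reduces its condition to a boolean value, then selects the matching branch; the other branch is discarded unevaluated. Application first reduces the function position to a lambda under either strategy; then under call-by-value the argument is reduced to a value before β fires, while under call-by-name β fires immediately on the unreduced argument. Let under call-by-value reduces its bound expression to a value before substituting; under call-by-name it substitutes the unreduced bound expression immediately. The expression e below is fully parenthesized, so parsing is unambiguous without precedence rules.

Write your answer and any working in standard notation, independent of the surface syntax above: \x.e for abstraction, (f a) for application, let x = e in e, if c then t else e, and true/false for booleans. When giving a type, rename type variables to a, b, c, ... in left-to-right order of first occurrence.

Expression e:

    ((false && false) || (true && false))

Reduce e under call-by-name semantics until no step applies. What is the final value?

Trace:
step 0: ((false && false) || (true && false))
step 1: [delta@0] (false || (true && false))
step 2: [delta@1] (false || false)
step 3: [delta@root] false

Answer: false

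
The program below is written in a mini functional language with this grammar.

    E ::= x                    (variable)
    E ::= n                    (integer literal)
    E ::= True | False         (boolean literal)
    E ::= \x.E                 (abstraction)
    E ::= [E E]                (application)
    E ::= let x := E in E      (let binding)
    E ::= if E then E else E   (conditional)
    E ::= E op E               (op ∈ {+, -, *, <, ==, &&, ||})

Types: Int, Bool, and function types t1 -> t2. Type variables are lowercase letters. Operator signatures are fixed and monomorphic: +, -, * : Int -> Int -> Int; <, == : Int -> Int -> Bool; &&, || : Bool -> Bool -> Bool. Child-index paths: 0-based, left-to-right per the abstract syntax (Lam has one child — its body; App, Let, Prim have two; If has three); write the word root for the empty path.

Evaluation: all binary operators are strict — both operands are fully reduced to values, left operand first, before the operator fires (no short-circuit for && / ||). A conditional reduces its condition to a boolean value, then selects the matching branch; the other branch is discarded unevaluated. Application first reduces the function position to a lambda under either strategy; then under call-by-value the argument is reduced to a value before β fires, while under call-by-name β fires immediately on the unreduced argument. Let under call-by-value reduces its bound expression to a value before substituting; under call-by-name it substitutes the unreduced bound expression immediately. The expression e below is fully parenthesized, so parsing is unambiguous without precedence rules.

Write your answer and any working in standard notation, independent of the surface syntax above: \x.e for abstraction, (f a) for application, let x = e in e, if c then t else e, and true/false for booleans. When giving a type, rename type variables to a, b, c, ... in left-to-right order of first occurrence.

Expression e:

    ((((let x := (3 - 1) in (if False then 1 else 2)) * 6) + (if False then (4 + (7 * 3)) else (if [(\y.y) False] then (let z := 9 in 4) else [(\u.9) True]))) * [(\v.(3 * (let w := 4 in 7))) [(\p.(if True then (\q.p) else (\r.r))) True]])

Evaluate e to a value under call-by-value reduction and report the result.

Derivation:
step 0: ((((let x = (3 - 1) in (if false then 1 else 2)) * 6) + (if false then (4 + (7 * 3)) else (if ((\y.y) false) then (let z = 9 in 4) else ((\u.9) true)))) * ((\v.(3 * (let w = 4 in 7))) ((\p.(if true then (\q.p) else (\r.r))) true)))
step 1: [delta@0.0.0.0] ((((let x = 2 in (if false then 1 else 2)) * 6) + (if false then (4 + (7 * 3)) else (if ((\y.y) false) then (let z = 9 in 4) else ((\u.9) true)))) * ((\v.(3 * (let w = 4 in 7))) ((\p.(if true then (\q.p) else (\r.r))) true)))
step 2: [let@0.0.0] ((((if false then 1 else 2) * 6) + (if false then (4 + (7 * 3)) else (if ((\y.y) false) then (let z = 9 in 4) else ((\u.9) true)))) * ((\v.(3 * (let w = 4 in 7))) ((\p.(if true then (\q.p) else (\r.r))) true)))
step 3: [if@0.0.0] (((2 * 6) + (if false then (4 + (7 * 3)) else (if ((\y.y) false) then (let z = 9 in 4) else ((\u.9) true)))) * ((\v.(3 * (let w = 4 in 7))) ((\p.(if true then (\q.p) else (\r.r))) true)))
step 4: [delta@0.0] ((12 + (if false then (4 + (7 * 3)) else (if ((\y.y) false) then (let z = 9 in 4) else ((\u.9) true)))) * ((\v.(3 * (let w = 4 in 7))) ((\p.(if true then (\q.p) else (\r.r))) true)))
step 5: [if@0.1] ((12 + (if ((\y.y) false) then (let z = 9 in 4) else ((\u.9) true))) * ((\v.(3 * (let w = 4 in 7))) ((\p.(if true then (\q.p) else (\r.r))) true)))
step 6: [beta@0.1.0] ((12 + (if false then (let z = 9 in 4) else ((\u.9) true))) * ((\v.(3 * (let w = 4 in 7))) ((\p.(if true then (\q.p) else (\r.r))) true)))
step 7: [if@0.1] ((12 + ((\u.9) true)) * ((\v.(3 * (let w = 4 in 7))) ((\p.(if true then (\q.p) else (\r.r))) true)))
step 8: [beta@0.1] ((12 + 9) * ((\v.(3 * (let w = 4 in 7))) ((\p.(if true then (\q.p) else (\r.r))) true)))
step 9: [delta@0] (21 * ((\v.(3 * (let w = 4 in 7))) ((\p.(if true then (\q.p) else (\r.r))) true)))
step 10: [beta@1.1] (21 * ((\v.(3 * (let w = 4 in 7))) (if true then (\q.true) else (\r.r))))
step 11: [if@1.1] (21 * ((\v.(3 * (let w = 4 in 7))) (\q.true)))
step 12: [beta@1] (21 * (3 * (let w = 4 in 7)))
step 13: [let@1.1] (21 * (3 * 7))
step 14: [delta@1] (21 * 21)
step 15: [delta@root] 441

Answer: 441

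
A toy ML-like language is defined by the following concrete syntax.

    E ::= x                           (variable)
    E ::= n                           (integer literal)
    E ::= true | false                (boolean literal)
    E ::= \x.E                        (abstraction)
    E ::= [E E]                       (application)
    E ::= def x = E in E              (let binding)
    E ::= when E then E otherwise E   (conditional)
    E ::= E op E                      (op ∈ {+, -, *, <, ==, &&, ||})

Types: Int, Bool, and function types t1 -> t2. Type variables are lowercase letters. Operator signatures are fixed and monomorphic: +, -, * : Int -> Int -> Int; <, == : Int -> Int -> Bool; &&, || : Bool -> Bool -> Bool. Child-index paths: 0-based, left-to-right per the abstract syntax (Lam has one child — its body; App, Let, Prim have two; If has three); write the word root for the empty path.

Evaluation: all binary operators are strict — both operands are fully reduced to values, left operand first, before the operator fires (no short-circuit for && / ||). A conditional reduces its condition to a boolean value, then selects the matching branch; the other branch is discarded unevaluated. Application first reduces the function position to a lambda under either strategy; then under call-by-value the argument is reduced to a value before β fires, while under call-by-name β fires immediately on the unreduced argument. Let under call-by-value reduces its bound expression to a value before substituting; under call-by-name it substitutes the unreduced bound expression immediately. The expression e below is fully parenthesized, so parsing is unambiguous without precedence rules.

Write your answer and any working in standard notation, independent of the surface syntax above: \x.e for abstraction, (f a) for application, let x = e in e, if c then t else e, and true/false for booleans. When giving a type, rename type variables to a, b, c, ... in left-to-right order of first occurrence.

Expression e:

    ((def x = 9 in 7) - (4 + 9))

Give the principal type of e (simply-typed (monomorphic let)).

Trace:
let x : Int
  unify Int ~ Int
  unify Int ~ Int
  unify Int ~ Int
  unify Int ~ Int

Answer: Int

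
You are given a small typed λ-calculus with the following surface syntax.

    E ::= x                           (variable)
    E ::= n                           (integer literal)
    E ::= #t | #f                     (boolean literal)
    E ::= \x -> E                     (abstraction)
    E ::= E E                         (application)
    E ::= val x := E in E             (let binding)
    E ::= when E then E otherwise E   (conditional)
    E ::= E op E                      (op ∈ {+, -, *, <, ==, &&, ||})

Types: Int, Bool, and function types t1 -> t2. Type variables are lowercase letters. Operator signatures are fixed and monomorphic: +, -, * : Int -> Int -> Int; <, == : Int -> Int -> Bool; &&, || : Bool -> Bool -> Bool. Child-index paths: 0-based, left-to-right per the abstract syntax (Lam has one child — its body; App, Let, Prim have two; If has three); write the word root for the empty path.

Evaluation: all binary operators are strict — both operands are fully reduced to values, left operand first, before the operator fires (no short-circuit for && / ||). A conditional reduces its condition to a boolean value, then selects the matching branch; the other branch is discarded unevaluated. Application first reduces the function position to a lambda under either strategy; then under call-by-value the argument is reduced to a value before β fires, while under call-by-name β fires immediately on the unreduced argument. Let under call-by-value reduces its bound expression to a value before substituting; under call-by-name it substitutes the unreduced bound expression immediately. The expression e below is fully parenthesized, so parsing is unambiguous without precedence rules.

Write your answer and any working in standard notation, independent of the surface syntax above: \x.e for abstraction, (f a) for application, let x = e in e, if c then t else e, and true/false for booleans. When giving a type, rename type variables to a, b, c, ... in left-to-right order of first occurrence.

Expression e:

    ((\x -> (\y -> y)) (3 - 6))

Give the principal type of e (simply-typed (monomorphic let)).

Answer: a -> a

Trace:
y : b
\y._ : b -> b
\x._ : a -> b -> b
  unify Int ~ Int
  unify Int ~ Int
  unify a -> b -> b ~ Int -> c
  unify a ~ Int
  unify b -> b ~ c
_ _ : b -> b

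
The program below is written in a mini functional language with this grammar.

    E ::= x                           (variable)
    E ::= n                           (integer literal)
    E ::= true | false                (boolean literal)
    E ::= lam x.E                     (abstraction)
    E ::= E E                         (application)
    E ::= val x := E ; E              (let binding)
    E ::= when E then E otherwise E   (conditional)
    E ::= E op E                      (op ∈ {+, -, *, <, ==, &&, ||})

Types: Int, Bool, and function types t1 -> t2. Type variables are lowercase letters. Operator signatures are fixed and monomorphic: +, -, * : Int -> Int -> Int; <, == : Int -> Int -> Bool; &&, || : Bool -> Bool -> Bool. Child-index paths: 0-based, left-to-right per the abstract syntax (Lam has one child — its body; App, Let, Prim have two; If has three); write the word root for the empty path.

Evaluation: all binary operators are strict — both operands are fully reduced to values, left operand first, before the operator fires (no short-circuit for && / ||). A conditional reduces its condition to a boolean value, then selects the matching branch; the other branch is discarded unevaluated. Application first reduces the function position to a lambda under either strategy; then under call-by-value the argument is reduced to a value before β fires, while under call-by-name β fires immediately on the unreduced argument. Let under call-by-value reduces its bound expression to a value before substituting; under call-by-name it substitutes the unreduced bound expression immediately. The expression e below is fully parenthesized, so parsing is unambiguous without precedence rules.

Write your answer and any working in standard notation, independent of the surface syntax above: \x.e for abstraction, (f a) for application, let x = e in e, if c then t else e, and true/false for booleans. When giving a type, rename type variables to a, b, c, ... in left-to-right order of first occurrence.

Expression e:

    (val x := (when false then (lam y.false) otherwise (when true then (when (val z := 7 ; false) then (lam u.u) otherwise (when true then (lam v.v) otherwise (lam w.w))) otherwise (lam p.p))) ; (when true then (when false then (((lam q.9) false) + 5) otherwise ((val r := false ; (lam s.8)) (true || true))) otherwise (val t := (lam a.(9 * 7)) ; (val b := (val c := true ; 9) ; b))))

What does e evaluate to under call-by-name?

Derivation:
step 0: (let x = (if false then (\y.false) else (if true then (if (let z = 7 in false) then (\u.u) else (if true then (\v.v) else (\w.w))) else (\p.p))) in (if true then (if false then (((\q.9) false) + 5) else ((let r = false in (\s.8)) (true || true))) else (let t = (\a.(9 * 7)) in (let b = (let c = true in 9) in b))))
step 1: [let@root] (if true then (if false then (((\q.9) false) + 5) else ((let r = false in (\s.8)) (true || true))) else (let t = (\a.(9 * 7)) in (let b = (let c = true in 9) in b)))
step 2: [if@root] (if false then (((\q.9) false) + 5) else ((let r = false in (\s.8)) (true || true)))
step 3: [if@root] ((let r = false in (\s.8)) (true || true))
step 4: [let@0] ((\s.8) (true || true))
step 5: [beta@root] 8

Answer: 8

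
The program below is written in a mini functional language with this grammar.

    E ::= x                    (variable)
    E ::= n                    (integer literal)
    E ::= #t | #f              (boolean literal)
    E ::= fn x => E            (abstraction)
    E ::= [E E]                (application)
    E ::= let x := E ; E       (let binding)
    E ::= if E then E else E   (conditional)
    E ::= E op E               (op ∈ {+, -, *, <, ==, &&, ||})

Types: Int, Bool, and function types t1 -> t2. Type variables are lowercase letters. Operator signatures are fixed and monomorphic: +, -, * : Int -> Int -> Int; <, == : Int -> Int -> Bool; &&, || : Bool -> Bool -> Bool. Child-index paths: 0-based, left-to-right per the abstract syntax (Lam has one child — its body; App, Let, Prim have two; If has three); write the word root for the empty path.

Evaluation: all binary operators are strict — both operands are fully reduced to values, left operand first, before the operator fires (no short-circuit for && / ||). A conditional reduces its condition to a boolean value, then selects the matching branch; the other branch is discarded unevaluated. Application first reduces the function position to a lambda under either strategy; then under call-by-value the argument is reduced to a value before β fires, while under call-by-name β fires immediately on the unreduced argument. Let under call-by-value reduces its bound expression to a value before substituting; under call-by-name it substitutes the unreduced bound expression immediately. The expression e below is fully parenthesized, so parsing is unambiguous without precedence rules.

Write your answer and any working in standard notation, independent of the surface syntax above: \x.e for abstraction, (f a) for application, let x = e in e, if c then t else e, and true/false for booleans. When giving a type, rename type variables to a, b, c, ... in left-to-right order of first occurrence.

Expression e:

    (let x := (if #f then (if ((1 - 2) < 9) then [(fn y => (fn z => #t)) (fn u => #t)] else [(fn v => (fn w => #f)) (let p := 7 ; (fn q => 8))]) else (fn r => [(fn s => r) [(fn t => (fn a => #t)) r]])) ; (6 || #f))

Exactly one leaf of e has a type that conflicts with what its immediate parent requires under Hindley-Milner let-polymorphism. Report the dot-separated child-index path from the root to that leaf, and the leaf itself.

Answer: 1.0 : 6

Working:
  unify Bool ~ Bool
  unify Int ~ Int
  unify Int ~ Int
  unify Int ~ Int
  unify Int ~ Int
  unify Bool ~ Bool
\z._ : b -> Bool
\y._ : a -> b -> Bool
\u._ : c -> Bool
  unify a -> b -> Bool ~ (c -> Bool) -> d
  unify a ~ c -> Bool
  unify b -> Bool ~ d
_ _ : b -> Bool
\w._ : f -> Bool
\v._ : e -> f -> Bool
let p : Int
\q._ : g -> Int
  unify e -> f -> Bool ~ (g -> Int) -> h
  unify e ~ g -> Int
  unify f -> Bool ~ h
_ _ : f -> Bool
  unify b -> Bool ~ f -> Bool
  unify b ~ f
  unify Bool ~ Bool
r : i
\s._ : j -> i
\a._ : l -> Bool
\t._ : k -> l -> Bool
r : i
  unify k -> l -> Bool ~ i -> m
  unify k ~ i
  unify l -> Bool ~ m
_ _ : l -> Bool
  unify j -> i ~ (l -> Bool) -> n
  unify j ~ l -> Bool
  unify i ~ n
_ _ : n
\r._ : n -> n
  unify f -> Bool ~ n -> n
  unify f ~ n
  unify Bool ~ n
let x : Bool -> Bool
  unify Int ~ Bool
  FAIL: mismatch Int ~ Bool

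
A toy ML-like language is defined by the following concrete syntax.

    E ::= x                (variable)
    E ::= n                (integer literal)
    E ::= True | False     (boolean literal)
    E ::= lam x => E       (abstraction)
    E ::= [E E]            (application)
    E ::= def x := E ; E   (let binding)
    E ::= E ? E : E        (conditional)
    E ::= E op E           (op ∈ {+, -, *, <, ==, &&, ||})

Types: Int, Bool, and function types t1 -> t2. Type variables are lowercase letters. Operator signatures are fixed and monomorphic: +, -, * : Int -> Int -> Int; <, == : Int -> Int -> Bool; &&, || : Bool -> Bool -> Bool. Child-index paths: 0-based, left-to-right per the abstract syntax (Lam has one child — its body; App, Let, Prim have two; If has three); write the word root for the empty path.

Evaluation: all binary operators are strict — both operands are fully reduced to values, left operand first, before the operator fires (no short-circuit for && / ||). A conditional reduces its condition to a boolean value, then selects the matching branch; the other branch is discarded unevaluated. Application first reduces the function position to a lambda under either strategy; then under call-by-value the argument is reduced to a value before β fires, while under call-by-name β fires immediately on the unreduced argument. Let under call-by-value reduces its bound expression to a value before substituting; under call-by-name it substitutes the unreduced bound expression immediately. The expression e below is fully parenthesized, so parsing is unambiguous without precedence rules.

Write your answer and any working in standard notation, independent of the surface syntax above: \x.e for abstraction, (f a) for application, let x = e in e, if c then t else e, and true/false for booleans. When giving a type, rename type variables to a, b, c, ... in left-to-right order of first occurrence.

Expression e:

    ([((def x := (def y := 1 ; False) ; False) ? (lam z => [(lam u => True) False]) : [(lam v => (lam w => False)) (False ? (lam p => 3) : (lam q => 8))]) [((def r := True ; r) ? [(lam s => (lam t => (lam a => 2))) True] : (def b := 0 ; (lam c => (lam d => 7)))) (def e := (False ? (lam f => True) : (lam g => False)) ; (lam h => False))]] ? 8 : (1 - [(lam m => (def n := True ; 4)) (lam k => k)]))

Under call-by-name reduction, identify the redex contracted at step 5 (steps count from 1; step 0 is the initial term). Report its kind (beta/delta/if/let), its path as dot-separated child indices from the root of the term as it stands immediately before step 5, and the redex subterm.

Working:
step 0: (if ((if (let x = (let y = 1 in false) in false) then (\z.((\u.true) false)) else ((\v.(\w.false)) (if false then (\p.3) else (\q.8)))) ((if (let r = true in r) then ((\s.(\t.(\a.2))) true) else (let b = 0 in (\c.(\d.7)))) (let e = (if false then (\f.true) else (\g.false)) in (\h.false)))) then 8 else (1 - ((\m.(let n = true in 4)) (\k.k))))
step 1: [let@0.0.0] (if ((if false then (\z.((\u.true) false)) else ((\v.(\w.false)) (if false then (\p.3) else (\q.8)))) ((if (let r = true in r) then ((\s.(\t.(\a.2))) true) else (let b = 0 in (\c.(\d.7)))) (let e = (if false then (\f.true) else (\g.false)) in (\h.false)))) then 8 else (1 - ((\m.(let n = true in 4)) (\k.k))))
step 2: [if@0.0] (if (((\v.(\w.false)) (if false then (\p.3) else (\q.8))) ((if (let r = true in r) then ((\s.(\t.(\a.2))) true) else (let b = 0 in (\c.(\d.7)))) (let e = (if false then (\f.true) else (\g.false)) in (\h.false)))) then 8 else (1 - ((\m.(let n = true in 4)) (\k.k))))
step 3: [beta@0.0] (if ((\w.false) ((if (let r = true in r) then ((\s.(\t.(\a.2))) true) else (let b = 0 in (\c.(\d.7)))) (let e = (if false then (\f.true) else (\g.false)) in (\h.false)))) then 8 else (1 - ((\m.(let n = true in 4)) (\k.k))))
step 4: [beta@0] (if false then 8 else (1 - ((\m.(let n = true in 4)) (\k.k))))
step 5: [if@root] (1 - ((\m.(let n = true in 4)) (\k.k)))

Answer: if at root : (if false then 8 else (1 - ((\m.(let n = true in 4)) (\k.k))))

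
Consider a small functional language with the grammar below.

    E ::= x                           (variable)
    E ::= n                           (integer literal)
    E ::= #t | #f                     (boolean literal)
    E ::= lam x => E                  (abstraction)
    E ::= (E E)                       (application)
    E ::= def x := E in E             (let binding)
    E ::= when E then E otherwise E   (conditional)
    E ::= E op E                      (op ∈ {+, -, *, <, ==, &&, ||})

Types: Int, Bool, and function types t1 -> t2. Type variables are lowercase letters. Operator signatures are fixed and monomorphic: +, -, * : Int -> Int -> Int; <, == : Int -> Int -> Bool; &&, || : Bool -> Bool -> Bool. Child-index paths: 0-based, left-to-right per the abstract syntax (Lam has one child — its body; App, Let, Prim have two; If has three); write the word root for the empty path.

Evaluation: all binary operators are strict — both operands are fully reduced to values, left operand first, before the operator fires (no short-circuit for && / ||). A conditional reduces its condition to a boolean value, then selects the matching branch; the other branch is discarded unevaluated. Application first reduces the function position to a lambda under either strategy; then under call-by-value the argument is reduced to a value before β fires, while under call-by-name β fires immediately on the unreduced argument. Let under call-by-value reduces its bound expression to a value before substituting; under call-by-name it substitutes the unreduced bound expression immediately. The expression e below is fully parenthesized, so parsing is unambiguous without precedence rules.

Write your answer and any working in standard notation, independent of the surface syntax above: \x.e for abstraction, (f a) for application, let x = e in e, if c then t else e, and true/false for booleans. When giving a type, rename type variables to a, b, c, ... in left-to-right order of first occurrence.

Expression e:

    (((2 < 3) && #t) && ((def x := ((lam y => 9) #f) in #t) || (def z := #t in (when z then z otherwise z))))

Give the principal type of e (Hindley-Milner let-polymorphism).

Answer: Bool

Derivation:
  unify Int ~ Int
  unify Int ~ Int
  unify Bool ~ Bool
  unify Bool ~ Bool
  unify Bool ~ Bool
\y._ : a -> Int
  unify a -> Int ~ Bool -> b
  unify a ~ Bool
  unify Int ~ b
_ _ : Int
let x : Int
  unify Bool ~ Bool
let z : Bool
z : Bool
  unify Bool ~ Bool
z : Bool
z : Bool
  unify Bool ~ Bool
  unify Bool ~ Bool
  unify Bool ~ Bool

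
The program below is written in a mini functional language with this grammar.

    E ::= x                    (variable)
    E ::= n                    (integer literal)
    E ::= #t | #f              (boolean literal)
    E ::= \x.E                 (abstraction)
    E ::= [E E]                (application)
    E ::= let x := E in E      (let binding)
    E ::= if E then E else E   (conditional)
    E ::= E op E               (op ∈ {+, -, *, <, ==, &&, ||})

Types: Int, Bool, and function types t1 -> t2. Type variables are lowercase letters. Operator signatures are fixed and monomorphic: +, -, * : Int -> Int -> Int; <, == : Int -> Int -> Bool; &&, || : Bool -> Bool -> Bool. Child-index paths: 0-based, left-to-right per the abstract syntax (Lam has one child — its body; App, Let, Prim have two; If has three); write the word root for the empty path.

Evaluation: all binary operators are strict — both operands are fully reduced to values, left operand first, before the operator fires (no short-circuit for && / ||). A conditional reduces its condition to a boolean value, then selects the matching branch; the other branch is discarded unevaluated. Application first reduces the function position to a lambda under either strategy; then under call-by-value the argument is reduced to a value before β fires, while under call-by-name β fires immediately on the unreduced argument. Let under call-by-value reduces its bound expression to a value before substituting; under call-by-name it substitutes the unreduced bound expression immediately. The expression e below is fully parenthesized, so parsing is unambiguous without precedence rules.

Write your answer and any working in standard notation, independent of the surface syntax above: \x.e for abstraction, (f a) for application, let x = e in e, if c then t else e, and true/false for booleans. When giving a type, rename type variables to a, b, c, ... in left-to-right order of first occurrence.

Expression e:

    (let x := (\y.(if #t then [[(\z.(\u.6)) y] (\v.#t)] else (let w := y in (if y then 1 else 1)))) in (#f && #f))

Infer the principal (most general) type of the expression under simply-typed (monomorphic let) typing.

Answer: Bool

Trace:
  unify Bool ~ Bool
\u._ : c -> Int
\z._ : b -> c -> Int
y : a
  unify b -> c -> Int ~ a -> d
  unify b ~ a
  unify c -> Int ~ d
_ _ : c -> Int
\v._ : e -> Bool
  unify c -> Int ~ (e -> Bool) -> f
  unify c ~ e -> Bool
  unify Int ~ f
_ _ : Int
y : a
let w : a
y : a
  unify a ~ Bool
  unify Int ~ Int
  unify Int ~ Int
\y._ : Bool -> Int
let x : Bool -> Int
  unify Bool ~ Bool
  unify Bool ~ Bool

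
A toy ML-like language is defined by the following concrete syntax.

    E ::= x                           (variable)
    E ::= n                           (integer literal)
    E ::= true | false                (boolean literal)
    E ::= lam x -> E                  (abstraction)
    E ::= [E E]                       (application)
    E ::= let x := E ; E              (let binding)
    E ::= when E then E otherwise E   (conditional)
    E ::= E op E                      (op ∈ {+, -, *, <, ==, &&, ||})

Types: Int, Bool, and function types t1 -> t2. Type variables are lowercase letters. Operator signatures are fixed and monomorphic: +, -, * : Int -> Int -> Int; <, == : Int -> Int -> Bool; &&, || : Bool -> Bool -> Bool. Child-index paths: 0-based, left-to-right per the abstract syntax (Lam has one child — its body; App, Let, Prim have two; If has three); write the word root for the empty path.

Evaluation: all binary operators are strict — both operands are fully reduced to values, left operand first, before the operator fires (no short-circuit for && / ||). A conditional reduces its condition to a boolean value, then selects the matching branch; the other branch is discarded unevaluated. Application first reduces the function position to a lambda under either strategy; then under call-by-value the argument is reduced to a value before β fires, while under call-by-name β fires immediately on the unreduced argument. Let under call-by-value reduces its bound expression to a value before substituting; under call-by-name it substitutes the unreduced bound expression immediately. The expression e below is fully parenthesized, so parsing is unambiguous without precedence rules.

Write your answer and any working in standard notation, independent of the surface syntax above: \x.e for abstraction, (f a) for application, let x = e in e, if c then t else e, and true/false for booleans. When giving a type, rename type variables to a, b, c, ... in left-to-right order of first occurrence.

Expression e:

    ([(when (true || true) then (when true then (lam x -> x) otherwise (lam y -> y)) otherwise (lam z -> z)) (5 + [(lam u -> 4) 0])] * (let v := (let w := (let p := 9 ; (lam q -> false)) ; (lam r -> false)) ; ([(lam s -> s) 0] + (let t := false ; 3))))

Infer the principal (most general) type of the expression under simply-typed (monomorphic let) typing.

Derivation:
  unify Bool ~ Bool
  unify Bool ~ Bool
  unify Bool ~ Bool
  unify Bool ~ Bool
x : a
\x._ : a -> a
y : b
\y._ : b -> b
  unify a -> a ~ b -> b
  unify a ~ b
  unify b ~ b
z : c
\z._ : c -> c
  unify b -> b ~ c -> c
  unify b ~ c
  unify c ~ c
  unify Int ~ Int
\u._ : d -> Int
  unify d -> Int ~ Int -> e
  unify d ~ Int
  unify Int ~ e
_ _ : Int
  unify Int ~ Int
  unify c -> c ~ Int -> f
  unify c ~ Int
  unify Int ~ f
_ _ : Int
  unify Int ~ Int
let p : Int
\q._ : g -> Bool
let w : g -> Bool
\r._ : h -> Bool
let v : h -> Bool
s : i
\s._ : i -> i
  unify i -> i ~ Int -> j
  unify i ~ Int
  unify Int ~ j
_ _ : Int
  unify Int ~ Int
let t : Bool
  unify Int ~ Int
  unify Int ~ Int

Answer: Int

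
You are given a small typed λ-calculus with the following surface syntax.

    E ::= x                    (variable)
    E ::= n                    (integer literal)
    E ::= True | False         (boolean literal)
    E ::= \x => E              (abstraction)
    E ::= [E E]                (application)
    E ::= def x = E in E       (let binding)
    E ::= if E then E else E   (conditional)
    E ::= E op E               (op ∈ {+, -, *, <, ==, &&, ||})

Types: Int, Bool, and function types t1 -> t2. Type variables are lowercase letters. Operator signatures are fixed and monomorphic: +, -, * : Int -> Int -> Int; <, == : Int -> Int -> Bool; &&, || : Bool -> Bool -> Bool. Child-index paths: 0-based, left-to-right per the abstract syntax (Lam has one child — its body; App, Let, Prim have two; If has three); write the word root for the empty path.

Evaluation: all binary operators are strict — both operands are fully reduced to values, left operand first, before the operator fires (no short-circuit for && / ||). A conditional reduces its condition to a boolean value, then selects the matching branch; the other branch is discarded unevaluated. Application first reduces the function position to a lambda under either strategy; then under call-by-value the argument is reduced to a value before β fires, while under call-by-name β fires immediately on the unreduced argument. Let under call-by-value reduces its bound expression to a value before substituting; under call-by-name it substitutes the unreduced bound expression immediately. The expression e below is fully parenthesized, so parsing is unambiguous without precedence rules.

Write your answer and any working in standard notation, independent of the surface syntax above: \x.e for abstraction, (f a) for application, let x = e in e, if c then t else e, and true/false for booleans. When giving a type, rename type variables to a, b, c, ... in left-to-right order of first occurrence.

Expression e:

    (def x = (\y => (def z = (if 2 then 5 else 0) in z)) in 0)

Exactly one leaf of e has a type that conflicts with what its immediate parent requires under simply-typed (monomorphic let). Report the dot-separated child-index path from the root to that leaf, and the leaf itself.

Answer: 0.0.0.0 : 2

Derivation:
  unify Int ~ Bool
  FAIL: mismatch Int ~ Bool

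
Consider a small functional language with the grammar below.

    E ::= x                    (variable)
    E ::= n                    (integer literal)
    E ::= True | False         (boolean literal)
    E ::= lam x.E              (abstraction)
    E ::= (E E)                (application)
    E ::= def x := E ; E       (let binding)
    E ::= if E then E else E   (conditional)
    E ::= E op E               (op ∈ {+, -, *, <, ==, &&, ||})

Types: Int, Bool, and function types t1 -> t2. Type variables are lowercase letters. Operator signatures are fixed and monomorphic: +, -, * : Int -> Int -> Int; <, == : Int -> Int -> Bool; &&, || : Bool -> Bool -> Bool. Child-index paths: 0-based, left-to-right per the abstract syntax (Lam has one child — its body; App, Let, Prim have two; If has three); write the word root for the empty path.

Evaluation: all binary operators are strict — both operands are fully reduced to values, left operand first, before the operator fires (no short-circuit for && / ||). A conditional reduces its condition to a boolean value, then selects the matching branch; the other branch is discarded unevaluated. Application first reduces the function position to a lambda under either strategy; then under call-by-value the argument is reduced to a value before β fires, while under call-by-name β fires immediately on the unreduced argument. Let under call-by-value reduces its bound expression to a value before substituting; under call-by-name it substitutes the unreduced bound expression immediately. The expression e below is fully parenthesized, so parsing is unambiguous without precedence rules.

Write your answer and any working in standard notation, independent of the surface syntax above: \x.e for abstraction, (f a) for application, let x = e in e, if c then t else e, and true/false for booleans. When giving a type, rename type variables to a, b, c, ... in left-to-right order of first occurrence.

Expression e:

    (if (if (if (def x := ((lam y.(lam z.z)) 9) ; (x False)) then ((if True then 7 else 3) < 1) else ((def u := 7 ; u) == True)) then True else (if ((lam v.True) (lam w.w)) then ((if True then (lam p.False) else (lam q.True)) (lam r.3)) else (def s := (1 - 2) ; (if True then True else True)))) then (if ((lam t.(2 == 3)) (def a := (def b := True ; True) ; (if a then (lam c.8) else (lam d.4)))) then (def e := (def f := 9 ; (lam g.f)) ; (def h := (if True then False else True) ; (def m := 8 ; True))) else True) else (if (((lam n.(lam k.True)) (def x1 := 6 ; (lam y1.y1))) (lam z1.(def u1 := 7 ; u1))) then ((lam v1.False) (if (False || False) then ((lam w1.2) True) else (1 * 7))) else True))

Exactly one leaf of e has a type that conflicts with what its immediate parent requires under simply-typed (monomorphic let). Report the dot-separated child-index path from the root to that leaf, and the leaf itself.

Derivation:
z : b
\z._ : b -> b
\y._ : a -> b -> b
  unify a -> b -> b ~ Int -> c
  unify a ~ Int
  unify b -> b ~ c
_ _ : b -> b
let x : b -> b
x : b -> b
  unify b -> b ~ Bool -> d
  unify b ~ Bool
  unify Bool ~ d
_ _ : Bool
  unify Bool ~ Bool
  unify Bool ~ Bool
  unify Int ~ Int
  unify Int ~ Int
  unify Int ~ Int
let u : Int
u : Int
  unify Int ~ Int
  unify Bool ~ Int
  FAIL: mismatch Bool ~ Int

Answer: 0.0.2.1 : true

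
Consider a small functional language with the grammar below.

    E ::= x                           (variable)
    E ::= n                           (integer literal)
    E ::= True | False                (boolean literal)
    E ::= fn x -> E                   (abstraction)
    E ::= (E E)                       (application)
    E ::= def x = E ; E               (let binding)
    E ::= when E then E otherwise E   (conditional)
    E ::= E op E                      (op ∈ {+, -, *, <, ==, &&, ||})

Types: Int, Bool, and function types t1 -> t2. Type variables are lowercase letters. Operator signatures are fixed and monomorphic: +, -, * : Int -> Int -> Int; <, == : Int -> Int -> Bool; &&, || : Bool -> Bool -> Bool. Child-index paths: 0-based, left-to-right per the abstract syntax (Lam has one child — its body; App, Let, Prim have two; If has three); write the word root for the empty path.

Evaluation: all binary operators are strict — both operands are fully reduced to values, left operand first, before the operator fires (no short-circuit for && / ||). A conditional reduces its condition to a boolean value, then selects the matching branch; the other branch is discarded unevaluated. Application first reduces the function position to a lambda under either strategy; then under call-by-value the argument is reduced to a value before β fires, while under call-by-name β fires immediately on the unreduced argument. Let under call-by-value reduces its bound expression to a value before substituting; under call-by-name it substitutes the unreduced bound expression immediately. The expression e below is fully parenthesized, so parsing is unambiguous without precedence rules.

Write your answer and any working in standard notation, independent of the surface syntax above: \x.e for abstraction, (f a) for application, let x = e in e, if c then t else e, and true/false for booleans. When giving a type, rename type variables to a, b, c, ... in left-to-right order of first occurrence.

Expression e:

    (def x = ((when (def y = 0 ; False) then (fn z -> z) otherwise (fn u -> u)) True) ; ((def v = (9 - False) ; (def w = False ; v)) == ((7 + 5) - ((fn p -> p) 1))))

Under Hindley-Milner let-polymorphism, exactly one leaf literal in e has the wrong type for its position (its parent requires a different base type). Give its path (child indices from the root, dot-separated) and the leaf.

Derivation:
let y : Int
  unify Bool ~ Bool
z : a
\z._ : a -> a
u : b
\u._ : b -> b
  unify a -> a ~ b -> b
  unify a ~ b
  unify b ~ b
  unify b -> b ~ Bool -> c
  unify b ~ Bool
  unify Bool ~ c
_ _ : Bool
let x : Bool
  unify Int ~ Int
  unify Bool ~ Int
  FAIL: mismatch Bool ~ Int

Answer: 1.0.0.1 : false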